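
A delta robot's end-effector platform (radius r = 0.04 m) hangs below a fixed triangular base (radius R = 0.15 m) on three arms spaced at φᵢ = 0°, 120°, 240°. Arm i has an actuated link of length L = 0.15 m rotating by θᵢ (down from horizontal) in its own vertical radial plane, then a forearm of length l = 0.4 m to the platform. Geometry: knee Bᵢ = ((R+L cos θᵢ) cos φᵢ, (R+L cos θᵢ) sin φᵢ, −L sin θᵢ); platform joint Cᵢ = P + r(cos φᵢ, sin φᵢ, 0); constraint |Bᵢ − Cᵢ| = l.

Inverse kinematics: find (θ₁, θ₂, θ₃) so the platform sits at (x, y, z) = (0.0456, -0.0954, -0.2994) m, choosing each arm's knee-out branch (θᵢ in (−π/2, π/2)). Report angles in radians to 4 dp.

rotate P by −φ1: (0.0456, -0.0954, -0.2994)
  e−x'=0.0644;  (l²−L²−(e−x')²−y'²−z²)/2L = 0.1154
  θ1 = atan2(B,A) + arccos(C/0.3062) = -0.1744
arm 2 (φ=120.0°): x'=-0.1054, y'=0.0082
  A=0.2154, B=-0.2994, C=(l²−L²−A²−y'²−z²)/(2L)=0.0046
  √(A²+B²)=0.3688;  θ2 = -0.9471+1.5583 ≈ 0.6112
φ3=240.0° → target in arm frame (0.0598, 0.0872)
  e−x'=0.0502;  (l²−L²−(e−x')²−y'²−z²)/2L = 0.1258
  γ=atan2(-0.2994,0.0502)=-1.4047;  ψ=arccos(0.4144)=1.1435;  θ3=γ+ψ≈-0.2612

θ₁ = -0.1744, θ₂ = 0.6112, θ₃ = -0.2612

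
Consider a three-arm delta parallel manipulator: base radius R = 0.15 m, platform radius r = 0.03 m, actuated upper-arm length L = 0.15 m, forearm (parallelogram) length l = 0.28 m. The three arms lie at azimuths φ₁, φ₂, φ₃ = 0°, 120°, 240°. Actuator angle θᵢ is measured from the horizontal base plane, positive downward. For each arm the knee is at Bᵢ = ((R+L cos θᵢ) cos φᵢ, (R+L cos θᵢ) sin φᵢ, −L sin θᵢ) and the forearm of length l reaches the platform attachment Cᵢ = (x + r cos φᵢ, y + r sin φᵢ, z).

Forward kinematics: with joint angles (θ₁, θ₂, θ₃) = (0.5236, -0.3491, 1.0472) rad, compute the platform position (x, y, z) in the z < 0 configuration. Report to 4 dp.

(-0.0010, 0.0925, -0.1580)

φ1=0.0°: virtual centre (0.2499, 0.0000, -0.0750), radius l
φ2=120.0°: virtual centre (-0.1305, 0.2260, 0.0513), radius l
arm 3 at φ=240.0°: (R−r)+L cos θ3 = 0.1950;  O3 = (-0.0975, -0.1689, -0.1299)
|O₂|²−|O₁|² = 0.0027;  |O₃|²−|O₁|² = -0.0132
[-0.7608 0.4520 0.2526]·P = 0.0027;  [-0.6948 -0.3377 -0.1098]·P = -0.0132
Cramer: x(z) = 0.0089+0.0625z;  y(z) = 0.0208-0.4537z
quadratic in z: (1.2098)z²+(0.1010)z+(-0.0142)=0, √Δ=0.2813 → z ∈ {-0.1580, 0.0745}; z = -0.1580 (taking z<0)
x = -0.0010, y = 0.0925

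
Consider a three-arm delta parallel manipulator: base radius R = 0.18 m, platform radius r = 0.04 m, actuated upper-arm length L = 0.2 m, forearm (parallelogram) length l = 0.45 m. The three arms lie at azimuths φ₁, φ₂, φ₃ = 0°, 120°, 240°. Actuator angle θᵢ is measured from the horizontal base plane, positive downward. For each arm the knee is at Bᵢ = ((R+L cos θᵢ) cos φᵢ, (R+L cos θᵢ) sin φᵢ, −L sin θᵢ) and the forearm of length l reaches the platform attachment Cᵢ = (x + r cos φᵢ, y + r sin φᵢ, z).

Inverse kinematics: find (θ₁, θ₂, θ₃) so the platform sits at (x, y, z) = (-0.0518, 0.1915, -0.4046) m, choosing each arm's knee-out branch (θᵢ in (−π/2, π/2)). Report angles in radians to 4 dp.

θ₁ = 0.8727, θ₂ = -0.0875, θ₃ = 1.1344

arm 1 (φ=0.0°): x'=-0.0518, y'=0.1915
  e−x'=0.1918;  (l²−L²−(e−x')²−y'²−z²)/2L = -0.1867
  θ1 = atan2(B,A) + arccos(C/0.4478) = 0.8727
arm 2 (φ=120.0°): x'=0.1917, y'=-0.0509
  e−x'=-0.0517;  (l²−L²−(e−x')²−y'²−z²)/2L = -0.0162
  √(A²+B²)=0.4079;  θ2 = -1.6980+1.6105 ≈ -0.0875
rotate P by −φ3: (-0.1399, -0.1406, -0.4046)
  A cos θ + B sin θ = C:  0.2799·cos θ + -0.4046·sin θ = -0.2484
  √(A²+B²)=0.4920;  θ3 = -0.9655+2.0999 ≈ 1.1344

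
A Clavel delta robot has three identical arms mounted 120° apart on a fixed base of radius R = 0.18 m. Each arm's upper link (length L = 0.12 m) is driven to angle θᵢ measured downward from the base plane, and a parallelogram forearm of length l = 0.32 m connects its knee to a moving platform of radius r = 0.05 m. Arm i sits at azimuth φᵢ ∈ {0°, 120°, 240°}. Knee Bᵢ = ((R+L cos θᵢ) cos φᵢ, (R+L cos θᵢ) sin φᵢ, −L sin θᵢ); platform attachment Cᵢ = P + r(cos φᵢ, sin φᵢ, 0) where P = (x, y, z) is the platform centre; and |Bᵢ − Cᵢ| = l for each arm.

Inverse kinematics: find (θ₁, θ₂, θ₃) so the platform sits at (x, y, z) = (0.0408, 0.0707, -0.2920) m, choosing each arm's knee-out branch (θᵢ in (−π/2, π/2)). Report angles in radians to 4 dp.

θ₁ = 0.4364, θ₂ = 0.4362, θ₃ = 1.1345

rotate P by −φ1: (0.0408, 0.0707, -0.2920)
  e−x'=0.0892;  (l²−L²−(e−x')²−y'²−z²)/2L = -0.0426
  √(A²+B²)=0.3053;  θ1 = -1.2743+1.7107 ≈ 0.4364
rotate P by −φ2: (0.0408, -0.0707, -0.2920)
  A=0.0892, B=-0.2920, C=(l²−L²−A²−y'²−z²)/(2L)=-0.0425
  √(A²+B²)=0.3053;  θ2 = -1.2744+1.7106 ≈ 0.4362
rotate P by −φ3: (-0.0816, 0.0000, -0.2920)
  A cos θ + B sin θ = C:  0.2116·cos θ + -0.2920·sin θ = -0.1752
  √(A²+B²)=0.3606;  θ3 = -0.9436+2.0781 ≈ 1.1345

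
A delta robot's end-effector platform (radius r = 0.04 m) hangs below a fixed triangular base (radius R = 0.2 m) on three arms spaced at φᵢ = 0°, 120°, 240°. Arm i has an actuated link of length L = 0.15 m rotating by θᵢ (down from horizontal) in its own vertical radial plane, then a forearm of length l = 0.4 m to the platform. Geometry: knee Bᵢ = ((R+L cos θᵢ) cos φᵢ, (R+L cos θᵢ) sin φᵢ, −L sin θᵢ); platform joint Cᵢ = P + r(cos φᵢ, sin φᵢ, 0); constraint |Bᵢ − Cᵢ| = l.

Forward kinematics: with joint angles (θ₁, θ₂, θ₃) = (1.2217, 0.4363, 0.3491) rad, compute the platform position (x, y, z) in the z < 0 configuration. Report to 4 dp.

arm 1 at φ=0.0°: e+L cos θ1 = 0.2113;  centre 1 = (0.2113, 0.0000, -0.1410)
centre 2 = (0.2959·cos120.0°, 0.2959·sin120.0°, -0.0634) = (-0.1480, 0.2563, -0.0634)
centre 3 = (0.3010·cos240.0°, 0.3010·sin240.0°, -0.0513) = (-0.1505, -0.2606, -0.0513)
subtract pairs → two planes through P
linear system: -0.7186x+0.5126y = 0.0271−0.1551z; -0.7236x+-0.5213y = 0.0287−0.1793z
Cramer: x(z) = -0.0387+0.2318z;  y(z) = -0.0014+0.0222z
quadratic in z: (1.0542)z²+(0.1660)z+(-0.0776)=0, √Δ=0.5958 → z ∈ {-0.3613, 0.2039}; z = -0.3613 (taking z<0)
x = -0.1224, y = -0.0094

(-0.1224, -0.0094, -0.3613)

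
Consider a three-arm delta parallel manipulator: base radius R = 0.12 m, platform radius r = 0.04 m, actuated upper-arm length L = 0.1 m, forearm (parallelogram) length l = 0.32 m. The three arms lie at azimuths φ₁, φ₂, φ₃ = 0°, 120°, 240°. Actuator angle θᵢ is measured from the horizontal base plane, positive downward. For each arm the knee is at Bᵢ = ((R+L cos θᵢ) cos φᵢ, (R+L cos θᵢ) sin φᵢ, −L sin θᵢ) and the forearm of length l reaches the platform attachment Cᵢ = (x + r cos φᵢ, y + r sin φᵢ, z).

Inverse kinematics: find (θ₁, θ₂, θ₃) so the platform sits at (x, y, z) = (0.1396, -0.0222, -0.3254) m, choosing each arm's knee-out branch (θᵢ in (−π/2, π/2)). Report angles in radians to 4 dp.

θ₁ = 0.0870, θ₂ = 1.3089, θ₃ = 1.1347

arm 1 (φ=0.0°): x'=0.1396, y'=-0.0222
  A=-0.0596, B=-0.3254, C=(l²−L²−A²−y'²−z²)/(2L)=-0.0877
  √(A²+B²)=0.3308;  θ1 = -1.7519+1.8390 ≈ 0.0870
rotate P by −φ2: (-0.0890, -0.1098, -0.3254)
  A=0.1690, B=-0.3254, C=(l²−L²−A²−y'²−z²)/(2L)=-0.2706
  √(A²+B²)=0.3667;  θ2 = -1.0917+2.4007 ≈ 1.3089
rotate P by −φ3: (-0.0506, 0.1320, -0.3254)
  A cos θ + B sin θ = C:  0.1306·cos θ + -0.3254·sin θ = -0.2398
  √(A²+B²)=0.3506;  θ3 = -1.1892+2.3239 ≈ 1.1347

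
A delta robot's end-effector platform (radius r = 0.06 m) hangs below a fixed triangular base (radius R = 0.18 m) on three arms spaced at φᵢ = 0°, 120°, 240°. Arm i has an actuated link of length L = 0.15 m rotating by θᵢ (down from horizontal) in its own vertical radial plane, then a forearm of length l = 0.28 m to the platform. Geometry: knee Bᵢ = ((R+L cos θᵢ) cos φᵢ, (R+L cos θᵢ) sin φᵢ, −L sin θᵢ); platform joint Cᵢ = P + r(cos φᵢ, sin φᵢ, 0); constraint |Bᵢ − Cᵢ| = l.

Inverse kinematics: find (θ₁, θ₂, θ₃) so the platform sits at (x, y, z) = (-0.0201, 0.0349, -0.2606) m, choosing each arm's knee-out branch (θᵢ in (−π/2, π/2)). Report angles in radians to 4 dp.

θ₁ = 0.8725, θ₂ = 0.5235, θ₃ = 0.8729

rotate P by −φ1: (-0.0201, 0.0349, -0.2606)
  e−x'=0.1401;  (l²−L²−(e−x')²−y'²−z²)/2L = -0.1095
  √(A²+B²)=0.2959;  θ1 = -1.0775+1.9500 ≈ 0.8725
arm 2 (φ=120.0°): x'=0.0403, y'=0.0000
  A cos θ + B sin θ = C:  0.0797·cos θ + -0.2606·sin θ = -0.0612
  θ2 = atan2(B,A) + arccos(C/0.2725) = 0.5235
arm 3 (φ=240.0°): x'=-0.0202, y'=-0.0349
  A cos θ + B sin θ = C:  0.1402·cos θ + -0.2606·sin θ = -0.1096
  γ=atan2(-0.2606,0.1402)=-1.0773;  ψ=arccos(-0.3703)=1.9502;  θ3=γ+ψ≈0.8729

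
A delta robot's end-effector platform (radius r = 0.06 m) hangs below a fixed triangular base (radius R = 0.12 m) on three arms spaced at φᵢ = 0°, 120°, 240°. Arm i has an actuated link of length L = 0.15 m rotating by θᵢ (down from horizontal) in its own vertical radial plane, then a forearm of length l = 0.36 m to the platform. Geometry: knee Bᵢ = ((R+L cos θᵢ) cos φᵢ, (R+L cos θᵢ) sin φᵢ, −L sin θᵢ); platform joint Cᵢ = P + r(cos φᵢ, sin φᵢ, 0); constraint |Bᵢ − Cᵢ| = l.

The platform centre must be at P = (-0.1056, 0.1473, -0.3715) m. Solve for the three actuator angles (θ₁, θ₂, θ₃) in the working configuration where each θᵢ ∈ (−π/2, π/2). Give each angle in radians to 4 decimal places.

φ1=0.0° → target in arm frame (-0.1056, 0.1473)
  A cos θ + B sin θ = C:  0.1656·cos θ + -0.3715·sin θ = -0.2668
  √(A²+B²)=0.4067;  θ1 = -1.1515+2.2862 ≈ 1.1347
rotate P by −φ2: (0.1804, 0.0178, -0.3715)
  A=-0.1204, B=-0.3715, C=(l²−L²−A²−y'²−z²)/(2L)=-0.1524
  θ2 = atan2(B,A) + arccos(C/0.3905) = 0.0876
arm 3 (φ=240.0°): x'=-0.0748, y'=-0.1651
  A cos θ + B sin θ = C:  0.1348·cos θ + -0.3715·sin θ = -0.2544
  γ=atan2(-0.3715,0.1348)=-1.2228;  ψ=arccos(-0.6439)=2.2703;  θ3=γ+ψ≈1.0475

θ₁ = 1.1347, θ₂ = 0.0876, θ₃ = 1.0475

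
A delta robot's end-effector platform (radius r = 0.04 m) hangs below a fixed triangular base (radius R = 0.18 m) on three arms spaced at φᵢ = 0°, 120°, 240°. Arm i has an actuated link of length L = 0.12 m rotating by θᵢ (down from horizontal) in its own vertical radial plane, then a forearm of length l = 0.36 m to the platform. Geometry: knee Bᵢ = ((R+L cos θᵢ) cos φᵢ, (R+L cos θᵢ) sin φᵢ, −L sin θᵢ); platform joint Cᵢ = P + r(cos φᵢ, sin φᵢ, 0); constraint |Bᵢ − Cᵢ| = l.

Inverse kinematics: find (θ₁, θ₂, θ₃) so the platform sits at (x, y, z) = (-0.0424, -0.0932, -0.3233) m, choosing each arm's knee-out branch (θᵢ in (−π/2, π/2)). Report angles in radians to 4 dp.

arm 1 (φ=0.0°): x'=-0.0424, y'=-0.0932
  A=0.1824, B=-0.3233, C=(l²−L²−A²−y'²−z²)/(2L)=-0.1303
  θ1 = atan2(B,A) + arccos(C/0.3712) = 0.8724
φ2=120.0° → target in arm frame (-0.0595, 0.0833)
  A=0.1995, B=-0.3233, C=(l²−L²−A²−y'²−z²)/(2L)=-0.1503
  √(A²+B²)=0.3799;  θ2 = -1.0179+1.9775 ≈ 0.9596
rotate P by −φ3: (0.1019, 0.0099, -0.3233)
  A=0.0381, B=-0.3233, C=(l²−L²−A²−y'²−z²)/(2L)=0.0380
  γ=atan2(-0.3233,0.0381)=-1.4535;  ψ=arccos(0.1168)=1.4537;  θ3=γ+ψ≈0.0002

θ₁ = 0.8724, θ₂ = 0.9596, θ₃ = 0.0002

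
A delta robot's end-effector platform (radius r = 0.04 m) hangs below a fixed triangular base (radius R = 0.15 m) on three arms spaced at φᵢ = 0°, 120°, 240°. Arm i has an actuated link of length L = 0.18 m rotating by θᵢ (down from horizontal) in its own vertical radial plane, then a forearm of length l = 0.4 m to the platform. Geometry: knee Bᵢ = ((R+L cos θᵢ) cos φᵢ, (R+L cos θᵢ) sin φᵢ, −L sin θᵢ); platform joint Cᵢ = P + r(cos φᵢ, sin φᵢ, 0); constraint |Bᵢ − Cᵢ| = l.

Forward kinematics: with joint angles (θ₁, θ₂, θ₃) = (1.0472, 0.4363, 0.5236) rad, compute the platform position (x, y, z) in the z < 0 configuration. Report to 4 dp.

(-0.1112, 0.0130, -0.4068)

φ1=0.0°: virtual centre (0.2000, 0.0000, -0.1559), radius l
arm 2 at φ=120.0°: ρ2 = 0.2731;  O2 = (-0.1366, 0.2365, -0.0761)
O3 = (0.2659·cos240.0°, 0.2659·sin240.0°, -0.0900) = (-0.1329, -0.2303, -0.0900)
subtract pairs → two planes through P
[-0.6731 0.4731 0.1596]·P = 0.0161;  [-0.6659 -0.4605 0.1318]·P = 0.0145
Cramer: x(z) = -0.0228+0.2174z;  y(z) = 0.0015-0.0282z
into |P−O₁|² = l²: 1.0480z² + 0.2148z + -0.0860 = 0;  Δ = 0.4069;  z = -0.4068 or 0.2018 → z<0 root = -0.4068
x = -0.1112, y = 0.0130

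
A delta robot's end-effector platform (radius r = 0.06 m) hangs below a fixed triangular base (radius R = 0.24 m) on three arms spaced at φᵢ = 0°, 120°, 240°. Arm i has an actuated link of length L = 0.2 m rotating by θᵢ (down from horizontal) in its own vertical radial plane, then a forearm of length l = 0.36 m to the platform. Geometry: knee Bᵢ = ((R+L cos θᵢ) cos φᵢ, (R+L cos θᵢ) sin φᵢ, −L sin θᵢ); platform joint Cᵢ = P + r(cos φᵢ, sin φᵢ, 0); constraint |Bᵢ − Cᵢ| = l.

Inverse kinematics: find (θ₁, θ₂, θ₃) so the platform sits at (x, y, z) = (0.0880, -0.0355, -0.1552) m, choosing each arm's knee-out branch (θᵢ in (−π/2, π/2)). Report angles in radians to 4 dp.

θ₁ = -0.3485, θ₂ = 1.0471, θ₃ = 0.6979

φ1=0.0° → target in arm frame (0.0880, -0.0355)
  A cos θ + B sin θ = C:  0.0920·cos θ + -0.1552·sin θ = 0.1395
  γ=atan2(-0.1552,0.0920)=-1.0357;  ψ=arccos(0.7730)=0.6872;  θ1=γ+ψ≈-0.3485
rotate P by −φ2: (-0.0747, -0.0585, -0.1552)
  A cos θ + B sin θ = C:  0.2547·cos θ + -0.1552·sin θ = -0.0070
  √(A²+B²)=0.2983;  θ2 = -0.5472+1.5943 ≈ 1.0471
arm 3 (φ=240.0°): x'=-0.0133, y'=0.0940
  A cos θ + B sin θ = C:  0.1933·cos θ + -0.1552·sin θ = 0.0483
  √(A²+B²)=0.2479;  θ3 = -0.6766+1.3745 ≈ 0.6979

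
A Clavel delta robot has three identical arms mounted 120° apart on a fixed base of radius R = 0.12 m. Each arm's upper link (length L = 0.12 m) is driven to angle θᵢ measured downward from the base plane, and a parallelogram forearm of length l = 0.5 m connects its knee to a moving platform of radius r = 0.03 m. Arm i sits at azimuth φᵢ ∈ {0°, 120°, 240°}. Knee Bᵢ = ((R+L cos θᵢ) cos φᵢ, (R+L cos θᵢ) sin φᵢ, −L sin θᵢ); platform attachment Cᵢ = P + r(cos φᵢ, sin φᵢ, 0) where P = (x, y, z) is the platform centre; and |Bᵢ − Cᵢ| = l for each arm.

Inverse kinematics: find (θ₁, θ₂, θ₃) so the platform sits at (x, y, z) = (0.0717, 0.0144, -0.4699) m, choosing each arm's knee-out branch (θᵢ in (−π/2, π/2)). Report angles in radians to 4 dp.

θ₁ = -0.0877, θ₂ = 0.2614, θ₃ = 0.3489

arm 1 (φ=0.0°): x'=0.0717, y'=0.0144
  A cos θ + B sin θ = C:  0.0183·cos θ + -0.4699·sin θ = 0.0594
  γ=atan2(-0.4699,0.0183)=-1.5319;  ψ=arccos(0.1263)=1.4442;  θ1=γ+ψ≈-0.0877
arm 2 (φ=120.0°): x'=-0.0234, y'=-0.0693
  A=0.1134, B=-0.4699, C=(l²−L²−A²−y'²−z²)/(2L)=-0.0119
  γ=atan2(-0.4699,0.1134)=-1.3340;  ψ=arccos(-0.0247)=1.5955;  θ2=γ+ψ≈0.2614
φ3=240.0° → target in arm frame (-0.0483, 0.0549)
  e−x'=0.1383;  (l²−L²−(e−x')²−y'²−z²)/2L = -0.0306
  θ3 = atan2(B,A) + arccos(C/0.4898) = 0.3489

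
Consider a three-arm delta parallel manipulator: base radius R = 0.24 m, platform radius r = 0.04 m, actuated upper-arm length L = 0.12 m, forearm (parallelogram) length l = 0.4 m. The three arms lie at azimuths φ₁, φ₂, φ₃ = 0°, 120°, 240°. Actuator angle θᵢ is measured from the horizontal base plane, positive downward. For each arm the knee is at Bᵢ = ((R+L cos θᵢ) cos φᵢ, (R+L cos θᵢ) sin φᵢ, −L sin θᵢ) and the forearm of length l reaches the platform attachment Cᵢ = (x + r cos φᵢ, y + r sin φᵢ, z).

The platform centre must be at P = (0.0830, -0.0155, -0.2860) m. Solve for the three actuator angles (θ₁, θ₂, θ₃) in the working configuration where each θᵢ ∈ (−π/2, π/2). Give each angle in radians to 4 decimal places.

θ₁ = -0.3493, θ₂ = 0.7856, θ₃ = 0.6111

arm 1 (φ=0.0°): x'=0.0830, y'=-0.0155
  e−x'=0.1170;  (l²−L²−(e−x')²−y'²−z²)/2L = 0.2078
  θ1 = atan2(B,A) + arccos(C/0.3090) = -0.3493
rotate P by −φ2: (-0.0549, -0.0641, -0.2860)
  e−x'=0.2549;  (l²−L²−(e−x')²−y'²−z²)/2L = -0.0221
  √(A²+B²)=0.3831;  θ2 = -0.8428+1.6284 ≈ 0.7856
φ3=240.0° → target in arm frame (-0.0281, 0.0796)
  e−x'=0.2281;  (l²−L²−(e−x')²−y'²−z²)/2L = 0.0227
  θ3 = atan2(B,A) + arccos(C/0.3658) = 0.6111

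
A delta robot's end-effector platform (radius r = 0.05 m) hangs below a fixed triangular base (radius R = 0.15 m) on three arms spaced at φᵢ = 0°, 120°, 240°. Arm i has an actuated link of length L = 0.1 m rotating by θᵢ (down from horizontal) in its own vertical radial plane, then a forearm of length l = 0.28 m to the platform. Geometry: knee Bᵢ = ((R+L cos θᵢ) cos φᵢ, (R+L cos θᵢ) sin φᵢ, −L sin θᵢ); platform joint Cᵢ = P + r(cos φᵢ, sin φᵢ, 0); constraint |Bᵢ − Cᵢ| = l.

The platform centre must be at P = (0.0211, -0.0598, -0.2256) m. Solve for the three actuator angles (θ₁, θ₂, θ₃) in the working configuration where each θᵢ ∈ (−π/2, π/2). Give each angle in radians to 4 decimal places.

θ₁ = 0.1746, θ₂ = 0.7861, θ₃ = 0.0005

φ1=0.0° → target in arm frame (0.0211, -0.0598)
  A=0.0789, B=-0.2256, C=(l²−L²−A²−y'²−z²)/(2L)=0.0385
  √(A²+B²)=0.2390;  θ1 = -1.2344+1.4089 ≈ 0.1746
rotate P by −φ2: (-0.0623, 0.0116, -0.2256)
  A cos θ + B sin θ = C:  0.1623·cos θ + -0.2256·sin θ = -0.0449
  γ=atan2(-0.2256,0.1623)=-0.9470;  ψ=arccos(-0.1616)=1.7331;  θ2=γ+ψ≈0.7861
arm 3 (φ=240.0°): x'=0.0412, y'=0.0482
  A cos θ + B sin θ = C:  0.0588·cos θ + -0.2256·sin θ = 0.0587
  √(A²+B²)=0.2331;  θ3 = -1.3160+1.3165 ≈ 0.0005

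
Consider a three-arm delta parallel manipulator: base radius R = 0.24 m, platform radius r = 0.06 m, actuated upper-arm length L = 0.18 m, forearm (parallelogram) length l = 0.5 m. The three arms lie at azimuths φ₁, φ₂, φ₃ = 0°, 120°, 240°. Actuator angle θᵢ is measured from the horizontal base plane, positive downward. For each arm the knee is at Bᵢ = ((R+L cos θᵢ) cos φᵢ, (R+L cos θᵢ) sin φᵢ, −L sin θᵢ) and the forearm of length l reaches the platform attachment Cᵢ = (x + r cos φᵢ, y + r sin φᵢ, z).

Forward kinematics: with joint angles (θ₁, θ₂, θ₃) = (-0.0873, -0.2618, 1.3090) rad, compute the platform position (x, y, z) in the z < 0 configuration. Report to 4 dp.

(0.1043, 0.2152, -0.3567)

centre 1 = (0.3593·cos0.0°, 0.3593·sin0.0°, 0.0157) = (0.3593, 0.0000, 0.0157)
arm 2 at φ=120.0°: (R−r)+L cos θ2 = 0.3539;  centre 2 = (-0.1769, 0.3065, 0.0466)
centre 3 = (0.2266·cos240.0°, 0.2266·sin240.0°, -0.1739) = (-0.1133, -0.1962, -0.1739)
eliminate P² terms by subtracting sphere 1 from 2 and 3
plane₁₂: -1.0725x+0.6129y+0.0618z = -0.0020
det = 1.0002;  x = 0.0300+-0.2081z,  y = 0.0494+-0.4649z
sphere 1 gives Az²+Bz+C=0 with A=1.2594, B=0.0597, C=-0.1389;  B²−4AC=0.7033;  roots -0.3567, 0.3092;  negative root z = -0.3567
x = 0.1043, y = 0.2152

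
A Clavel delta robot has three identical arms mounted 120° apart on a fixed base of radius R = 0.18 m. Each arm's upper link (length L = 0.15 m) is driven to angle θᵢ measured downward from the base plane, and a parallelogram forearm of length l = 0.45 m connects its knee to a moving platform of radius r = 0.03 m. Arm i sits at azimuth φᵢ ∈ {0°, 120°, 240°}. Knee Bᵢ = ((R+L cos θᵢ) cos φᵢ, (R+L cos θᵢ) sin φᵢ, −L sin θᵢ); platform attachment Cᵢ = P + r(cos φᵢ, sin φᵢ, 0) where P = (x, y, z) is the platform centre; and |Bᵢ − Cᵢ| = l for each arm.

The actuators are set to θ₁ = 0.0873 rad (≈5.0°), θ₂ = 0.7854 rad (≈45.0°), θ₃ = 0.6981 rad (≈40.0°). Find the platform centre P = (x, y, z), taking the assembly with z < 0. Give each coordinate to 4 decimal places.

O1 = (0.2994·cos0.0°, 0.2994·sin0.0°, -0.0131) = (0.2994, 0.0000, -0.0131)
φ2=120.0°: virtual centre (-0.1280, 0.2218, -0.1061), radius l
φ3=240.0°: virtual centre (-0.1325, -0.2294, -0.0964), radius l
eliminate P² terms by subtracting sphere 1 from 2 and 3
plane₁₂: -0.8549x+0.4435y+-0.1860z = -0.0130
Cramer: x(z) = 0.0136-0.2054z;  y(z) = -0.0031+0.0234z
quadratic in z: (1.0427)z²+(0.1434)z+(-0.1206)=0, √Δ=0.7237 → z ∈ {-0.4158, 0.2782}; z = -0.4158 (taking z<0)
x = 0.0990, y = -0.0128

(0.0990, -0.0128, -0.4158)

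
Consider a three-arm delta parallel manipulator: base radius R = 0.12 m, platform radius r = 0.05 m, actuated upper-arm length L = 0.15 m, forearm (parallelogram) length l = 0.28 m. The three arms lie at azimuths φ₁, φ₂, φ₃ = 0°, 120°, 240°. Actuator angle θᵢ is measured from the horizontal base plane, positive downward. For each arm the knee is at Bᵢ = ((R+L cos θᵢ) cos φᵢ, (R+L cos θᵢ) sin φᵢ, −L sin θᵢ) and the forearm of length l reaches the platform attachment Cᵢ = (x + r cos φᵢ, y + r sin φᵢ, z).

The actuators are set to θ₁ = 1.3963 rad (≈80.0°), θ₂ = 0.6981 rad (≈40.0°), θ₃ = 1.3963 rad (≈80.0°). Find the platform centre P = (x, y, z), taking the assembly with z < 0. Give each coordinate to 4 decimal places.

centre 1 = (0.0960·cos0.0°, 0.0960·sin0.0°, -0.1477) = (0.0960, 0.0000, -0.1477)
φ2=120.0°: virtual centre (-0.0925, 0.1601, -0.0964), radius l
centre 3 = (0.0960·cos240.0°, 0.0960·sin240.0°, -0.1477) = (-0.0480, -0.0832, -0.1477)
eliminate P² terms by subtracting sphere 1 from 2 and 3
plane₁₂: -0.3770x+0.3203y+0.1026z = 0.0124
det = 0.1550;  x = -0.0134+0.1101z,  y = 0.0231+-0.1908z
sphere 1 gives Az²+Bz+C=0 with A=1.0485, B=0.2625, C=-0.0441;  B²−4AC=0.2538;  roots -0.3654, 0.1150;  negative root z = -0.3654
x = -0.0536, y = 0.0928

(-0.0536, 0.0928, -0.3654)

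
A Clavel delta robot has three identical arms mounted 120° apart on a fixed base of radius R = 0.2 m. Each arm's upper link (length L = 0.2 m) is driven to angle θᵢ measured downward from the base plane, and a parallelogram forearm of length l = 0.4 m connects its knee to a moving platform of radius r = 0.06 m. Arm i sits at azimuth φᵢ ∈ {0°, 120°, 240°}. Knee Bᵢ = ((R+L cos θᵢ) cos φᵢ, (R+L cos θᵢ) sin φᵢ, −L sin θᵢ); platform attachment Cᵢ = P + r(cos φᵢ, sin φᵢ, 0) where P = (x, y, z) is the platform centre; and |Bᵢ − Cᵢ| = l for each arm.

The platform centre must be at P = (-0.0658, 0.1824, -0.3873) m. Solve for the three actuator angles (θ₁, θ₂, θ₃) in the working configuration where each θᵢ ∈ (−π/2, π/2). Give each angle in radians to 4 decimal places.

θ₁ = 1.1345, θ₂ = 0.0872, θ₃ = 1.3091

rotate P by −φ1: (-0.0658, 0.1824, -0.3873)
  A=0.2058, B=-0.3873, C=(l²−L²−A²−y'²−z²)/(2L)=-0.2641
  θ1 = atan2(B,A) + arccos(C/0.4386) = 1.1345
arm 2 (φ=120.0°): x'=0.1909, y'=-0.0342
  A=-0.0509, B=-0.3873, C=(l²−L²−A²−y'²−z²)/(2L)=-0.0844
  θ2 = atan2(B,A) + arccos(C/0.3906) = 0.0872
arm 3 (φ=240.0°): x'=-0.1251, y'=-0.1482
  A cos θ + B sin θ = C:  0.2651·cos θ + -0.3873·sin θ = -0.3055
  θ3 = atan2(B,A) + arccos(C/0.4693) = 1.3091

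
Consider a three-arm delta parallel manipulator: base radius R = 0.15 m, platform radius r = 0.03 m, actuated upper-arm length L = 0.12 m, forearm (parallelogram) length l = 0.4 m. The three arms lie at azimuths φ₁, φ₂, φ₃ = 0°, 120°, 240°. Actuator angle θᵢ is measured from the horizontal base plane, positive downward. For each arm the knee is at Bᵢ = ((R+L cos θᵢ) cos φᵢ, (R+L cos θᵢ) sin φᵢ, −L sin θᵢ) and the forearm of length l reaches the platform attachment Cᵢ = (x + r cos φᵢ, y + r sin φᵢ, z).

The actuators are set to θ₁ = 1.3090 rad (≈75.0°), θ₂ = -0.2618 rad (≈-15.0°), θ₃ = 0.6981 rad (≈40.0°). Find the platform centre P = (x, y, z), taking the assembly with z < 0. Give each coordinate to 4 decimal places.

(-0.1542, 0.1013, -0.3538)

arm 1 at φ=0.0°: ρ1 = 0.1511;  O1 = (0.1511, 0.0000, -0.1159)
O2 = (0.2359·cos120.0°, 0.2359·sin120.0°, 0.0311) = (-0.1180, 0.2043, 0.0311)
arm 3 at φ=240.0°: ρ3 = 0.2119;  O3 = (-0.1060, -0.1835, -0.0771)
eliminate P² terms by subtracting sphere 1 from 2 and 3
linear system: -0.5380x+0.4086y = 0.0204−0.2939z; -0.5140x+-0.3671y = 0.0146−0.0776z
det = 0.4075;  x = -0.0330+0.3425z,  y = 0.0064+-0.2684z
into |P−O₁|² = l²: 1.1893z² + 0.1023z + -0.1127 = 0;  Δ = 0.5464;  z = -0.3538 or 0.2677 → z<0 root = -0.3538
x = -0.1542, y = 0.1013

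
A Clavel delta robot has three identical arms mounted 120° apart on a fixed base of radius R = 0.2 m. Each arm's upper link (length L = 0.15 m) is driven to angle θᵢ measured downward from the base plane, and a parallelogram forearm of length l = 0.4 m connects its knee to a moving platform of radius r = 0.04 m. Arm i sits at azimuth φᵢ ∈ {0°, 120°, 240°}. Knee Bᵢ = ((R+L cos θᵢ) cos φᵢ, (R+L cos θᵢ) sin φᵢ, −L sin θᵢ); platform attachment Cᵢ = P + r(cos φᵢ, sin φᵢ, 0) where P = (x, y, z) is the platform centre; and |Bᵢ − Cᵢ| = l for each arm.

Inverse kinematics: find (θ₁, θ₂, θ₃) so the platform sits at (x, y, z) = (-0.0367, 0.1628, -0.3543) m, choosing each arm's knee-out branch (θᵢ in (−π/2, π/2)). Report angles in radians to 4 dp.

φ1=0.0° → target in arm frame (-0.0367, 0.1628)
  A=0.1967, B=-0.3543, C=(l²−L²−A²−y'²−z²)/(2L)=-0.1774
  √(A²+B²)=0.4052;  θ1 = -1.0640+2.0239 ≈ 0.9600
φ2=120.0° → target in arm frame (0.1593, -0.0496)
  A cos θ + B sin θ = C:  0.0007·cos θ + -0.3543·sin θ = 0.0317
  γ=atan2(-0.3543,0.0007)=-1.5689;  ψ=arccos(0.0895)=1.4812;  θ2=γ+ψ≈-0.0877
rotate P by −φ3: (-0.1226, -0.1132, -0.3543)
  e−x'=0.2826;  (l²−L²−(e−x')²−y'²−z²)/2L = -0.2691
  √(A²+B²)=0.4532;  θ3 = -0.8974+2.2064 ≈ 1.3090

θ₁ = 0.9600, θ₂ = -0.0877, θ₃ = 1.3090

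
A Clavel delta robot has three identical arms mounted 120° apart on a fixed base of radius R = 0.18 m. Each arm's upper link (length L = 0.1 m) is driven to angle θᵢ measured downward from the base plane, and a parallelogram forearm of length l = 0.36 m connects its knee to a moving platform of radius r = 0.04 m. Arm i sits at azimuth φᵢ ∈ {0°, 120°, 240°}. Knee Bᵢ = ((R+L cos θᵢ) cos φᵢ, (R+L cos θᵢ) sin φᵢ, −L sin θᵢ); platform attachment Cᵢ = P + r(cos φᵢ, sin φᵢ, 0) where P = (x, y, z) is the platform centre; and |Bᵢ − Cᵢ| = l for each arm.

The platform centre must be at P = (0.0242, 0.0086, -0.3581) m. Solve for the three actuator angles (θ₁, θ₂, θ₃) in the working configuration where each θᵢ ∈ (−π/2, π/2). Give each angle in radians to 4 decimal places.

rotate P by −φ1: (0.0242, 0.0086, -0.3581)
  e−x'=0.1158;  (l²−L²−(e−x')²−y'²−z²)/2L = -0.1106
  γ=atan2(-0.3581,0.1158)=-1.2580;  ψ=arccos(-0.2939)=1.8691;  θ1=γ+ψ≈0.6110
rotate P by −φ2: (-0.0047, -0.0253, -0.3581)
  e−x'=0.1447;  (l²−L²−(e−x')²−y'²−z²)/2L = -0.1510
  √(A²+B²)=0.3862;  θ2 = -1.1869+1.9725 ≈ 0.7856
rotate P by −φ3: (-0.0195, 0.0167, -0.3581)
  e−x'=0.1595;  (l²−L²−(e−x')²−y'²−z²)/2L = -0.1718
  θ3 = atan2(B,A) + arccos(C/0.3920) = 0.8729

θ₁ = 0.6110, θ₂ = 0.7856, θ₃ = 0.8729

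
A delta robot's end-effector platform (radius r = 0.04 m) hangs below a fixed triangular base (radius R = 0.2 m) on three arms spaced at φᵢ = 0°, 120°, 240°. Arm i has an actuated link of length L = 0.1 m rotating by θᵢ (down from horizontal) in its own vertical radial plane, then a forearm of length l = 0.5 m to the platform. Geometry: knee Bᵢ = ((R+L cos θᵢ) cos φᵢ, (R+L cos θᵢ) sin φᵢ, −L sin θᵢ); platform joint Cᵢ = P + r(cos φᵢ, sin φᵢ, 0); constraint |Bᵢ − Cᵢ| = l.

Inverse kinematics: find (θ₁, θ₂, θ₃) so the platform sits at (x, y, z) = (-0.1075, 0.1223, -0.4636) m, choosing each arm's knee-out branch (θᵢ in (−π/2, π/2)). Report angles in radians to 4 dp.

arm 1 (φ=0.0°): x'=-0.1075, y'=0.1223
  A cos θ + B sin θ = C:  0.2675·cos θ + -0.4636·sin θ = -0.3072
  √(A²+B²)=0.5352;  θ1 = -1.0475+2.1821 ≈ 1.1346
φ2=120.0° → target in arm frame (0.1597, 0.0319)
  e−x'=0.0003;  (l²−L²−(e−x')²−y'²−z²)/2L = 0.1203
  θ2 = atan2(B,A) + arccos(C/0.4636) = -0.2617
φ3=240.0° → target in arm frame (-0.0522, -0.1542)
  e−x'=0.2122;  (l²−L²−(e−x')²−y'²−z²)/2L = -0.2187
  √(A²+B²)=0.5098;  θ3 = -1.1416+2.0140 ≈ 0.8724

θ₁ = 1.1346, θ₂ = -0.2617, θ₃ = 0.8724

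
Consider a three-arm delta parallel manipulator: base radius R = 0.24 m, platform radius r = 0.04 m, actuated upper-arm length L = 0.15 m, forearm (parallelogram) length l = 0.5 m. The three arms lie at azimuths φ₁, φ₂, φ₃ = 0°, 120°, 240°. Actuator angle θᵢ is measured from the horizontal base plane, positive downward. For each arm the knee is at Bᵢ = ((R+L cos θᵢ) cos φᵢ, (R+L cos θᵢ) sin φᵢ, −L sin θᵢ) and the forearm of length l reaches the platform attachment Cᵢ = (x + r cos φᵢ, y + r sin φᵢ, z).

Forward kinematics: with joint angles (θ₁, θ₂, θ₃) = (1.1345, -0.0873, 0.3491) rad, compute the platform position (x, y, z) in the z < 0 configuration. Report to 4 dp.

(-0.1485, 0.0465, -0.4156)

arm 1 at φ=0.0°: e+L cos θ1 = 0.2634;  O1 = (0.2634, 0.0000, -0.1359)
arm 2 at φ=120.0°: e+L cos θ2 = 0.3494;  O2 = (-0.1747, 0.3026, 0.0131)
arm 3 at φ=240.0°: e+L cos θ3 = 0.3410;  O3 = (-0.1705, -0.2953, -0.0513)
subtract pairs → two planes through P
plane₁₂: -0.8762x+0.6052y+0.2981z = 0.0344
det = 1.0426;  x = -0.0375+0.2671z,  y = 0.0026+-0.1058z
sphere 1 gives Az²+Bz+C=0 with A=1.0825, B=0.1106, C=-0.1410;  B²−4AC=0.6227;  roots -0.4156, 0.3134;  negative root z = -0.4156
x = -0.1485, y = 0.0465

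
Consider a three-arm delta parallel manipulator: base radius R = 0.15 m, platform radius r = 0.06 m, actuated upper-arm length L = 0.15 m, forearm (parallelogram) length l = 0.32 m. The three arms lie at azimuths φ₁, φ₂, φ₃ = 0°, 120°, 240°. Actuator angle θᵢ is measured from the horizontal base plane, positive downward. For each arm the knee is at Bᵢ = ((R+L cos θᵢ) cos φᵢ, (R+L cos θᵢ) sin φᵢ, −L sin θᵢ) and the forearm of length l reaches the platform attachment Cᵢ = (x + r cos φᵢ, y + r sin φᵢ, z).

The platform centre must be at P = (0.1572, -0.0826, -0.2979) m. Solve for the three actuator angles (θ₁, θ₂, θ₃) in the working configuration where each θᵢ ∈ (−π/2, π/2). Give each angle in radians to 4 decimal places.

θ₁ = 0.0003, θ₂ = 1.3963, θ₃ = 0.8728

rotate P by −φ1: (0.1572, -0.0826, -0.2979)
  A cos θ + B sin θ = C:  -0.0672·cos θ + -0.2979·sin θ = -0.0673
  γ=atan2(-0.2979,-0.0672)=-1.7927;  ψ=arccos(-0.2203)=1.7929;  θ1=γ+ψ≈0.0003
φ2=120.0° → target in arm frame (-0.1501, -0.0948)
  e−x'=0.2401;  (l²−L²−(e−x')²−y'²−z²)/2L = -0.2517
  θ2 = atan2(B,A) + arccos(C/0.3826) = 1.3963
φ3=240.0° → target in arm frame (-0.0071, 0.1774)
  e−x'=0.0971;  (l²−L²−(e−x')²−y'²−z²)/2L = -0.1658
  γ=atan2(-0.2979,0.0971)=-1.2558;  ψ=arccos(-0.5293)=2.1286;  θ3=γ+ψ≈0.8728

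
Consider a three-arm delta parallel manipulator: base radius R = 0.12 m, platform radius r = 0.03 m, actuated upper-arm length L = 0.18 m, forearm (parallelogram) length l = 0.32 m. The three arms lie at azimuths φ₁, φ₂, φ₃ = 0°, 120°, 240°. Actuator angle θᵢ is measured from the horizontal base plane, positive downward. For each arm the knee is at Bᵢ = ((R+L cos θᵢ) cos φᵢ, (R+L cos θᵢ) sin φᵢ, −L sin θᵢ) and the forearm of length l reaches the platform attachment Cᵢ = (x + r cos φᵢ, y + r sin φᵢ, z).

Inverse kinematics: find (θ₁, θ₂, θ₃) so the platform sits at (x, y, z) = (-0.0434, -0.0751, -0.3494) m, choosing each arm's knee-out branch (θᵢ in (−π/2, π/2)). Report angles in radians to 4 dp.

arm 1 (φ=0.0°): x'=-0.0434, y'=-0.0751
  A=0.1334, B=-0.3494, C=(l²−L²−A²−y'²−z²)/(2L)=-0.2098
  γ=atan2(-0.3494,0.1334)=-1.2061;  ψ=arccos(-0.5609)=2.1662;  θ1=γ+ψ≈0.9602
arm 2 (φ=120.0°): x'=-0.0433, y'=0.0751
  A cos θ + B sin θ = C:  0.1333·cos θ + -0.3494·sin θ = -0.2097
  θ2 = atan2(B,A) + arccos(C/0.3740) = 0.9599
arm 3 (φ=240.0°): x'=0.0867, y'=0.0000
  e−x'=0.0033;  (l²−L²−(e−x')²−y'²−z²)/2L = -0.1447
  γ=atan2(-0.3494,0.0033)=-1.5615;  ψ=arccos(-0.4141)=1.9978;  θ3=γ+ψ≈0.4363

θ₁ = 0.9602, θ₂ = 0.9599, θ₃ = 0.4363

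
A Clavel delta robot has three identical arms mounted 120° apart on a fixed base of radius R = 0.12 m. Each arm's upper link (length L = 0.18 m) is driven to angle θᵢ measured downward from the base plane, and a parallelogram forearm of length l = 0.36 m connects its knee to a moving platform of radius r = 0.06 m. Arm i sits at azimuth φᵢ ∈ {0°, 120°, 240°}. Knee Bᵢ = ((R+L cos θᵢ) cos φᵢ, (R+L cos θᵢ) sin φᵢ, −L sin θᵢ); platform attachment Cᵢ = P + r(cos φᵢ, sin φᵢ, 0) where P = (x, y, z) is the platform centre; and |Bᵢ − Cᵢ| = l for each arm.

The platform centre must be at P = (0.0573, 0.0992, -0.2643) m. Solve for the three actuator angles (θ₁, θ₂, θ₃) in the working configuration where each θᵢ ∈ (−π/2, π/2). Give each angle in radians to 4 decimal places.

θ₁ = -0.1747, θ₂ = -0.1745, θ₃ = 0.6111

arm 1 (φ=0.0°): x'=0.0573, y'=0.0992
  A=0.0027, B=-0.2643, C=(l²−L²−A²−y'²−z²)/(2L)=0.0486
  γ=atan2(-0.2643,0.0027)=-1.5606;  ψ=arccos(0.1839)=1.3859;  θ1=γ+ψ≈-0.1747
rotate P by −φ2: (0.0573, -0.0992, -0.2643)
  e−x'=0.0027;  (l²−L²−(e−x')²−y'²−z²)/2L = 0.0486
  γ=atan2(-0.2643,0.0027)=-1.5604;  ψ=arccos(0.1838)=1.3859;  θ2=γ+ψ≈-0.1745
rotate P by −φ3: (-0.1146, 0.0000, -0.2643)
  A cos θ + B sin θ = C:  0.1746·cos θ + -0.2643·sin θ = -0.0087
  √(A²+B²)=0.3167;  θ3 = -0.9871+1.5982 ≈ 0.6111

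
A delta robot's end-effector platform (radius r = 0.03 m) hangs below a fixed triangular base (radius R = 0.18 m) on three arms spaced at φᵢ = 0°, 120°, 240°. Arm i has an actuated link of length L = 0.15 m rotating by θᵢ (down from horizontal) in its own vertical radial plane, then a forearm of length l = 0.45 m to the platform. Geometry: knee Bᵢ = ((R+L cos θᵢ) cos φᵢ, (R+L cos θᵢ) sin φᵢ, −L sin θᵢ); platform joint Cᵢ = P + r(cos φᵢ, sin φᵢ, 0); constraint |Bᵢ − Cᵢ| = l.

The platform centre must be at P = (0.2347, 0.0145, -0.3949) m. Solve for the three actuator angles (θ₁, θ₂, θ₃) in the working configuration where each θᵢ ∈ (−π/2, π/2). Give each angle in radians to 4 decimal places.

φ1=0.0° → target in arm frame (0.2347, 0.0145)
  A=-0.0847, B=-0.3949, C=(l²−L²−A²−y'²−z²)/(2L)=0.0556
  √(A²+B²)=0.4039;  θ1 = -1.7821+1.4328 ≈ -0.3493
arm 2 (φ=120.0°): x'=-0.1048, y'=-0.2105
  e−x'=0.2548;  (l²−L²−(e−x')²−y'²−z²)/2L = -0.2839
  √(A²+B²)=0.4700;  θ2 = -0.9978+2.2195 ≈ 1.2217
rotate P by −φ3: (-0.1299, 0.1960, -0.3949)
  e−x'=0.2799;  (l²−L²−(e−x')²−y'²−z²)/2L = -0.3090
  √(A²+B²)=0.4840;  θ3 = -0.9542+2.2633 ≈ 1.3091

θ₁ = -0.3493, θ₂ = 1.2217, θ₃ = 1.3091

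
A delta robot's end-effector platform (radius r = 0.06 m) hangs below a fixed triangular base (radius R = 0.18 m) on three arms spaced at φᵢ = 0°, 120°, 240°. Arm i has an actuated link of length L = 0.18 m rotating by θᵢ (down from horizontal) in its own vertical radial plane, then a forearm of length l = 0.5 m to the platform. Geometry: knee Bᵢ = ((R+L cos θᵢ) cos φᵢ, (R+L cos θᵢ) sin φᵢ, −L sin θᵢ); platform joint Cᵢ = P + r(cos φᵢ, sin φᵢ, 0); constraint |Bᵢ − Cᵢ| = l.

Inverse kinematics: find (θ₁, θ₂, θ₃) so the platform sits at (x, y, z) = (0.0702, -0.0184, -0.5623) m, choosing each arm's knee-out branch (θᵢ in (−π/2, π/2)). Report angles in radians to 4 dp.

rotate P by −φ1: (0.0702, -0.0184, -0.5623)
  A cos θ + B sin θ = C:  0.0498·cos θ + -0.5623·sin θ = -0.2817
  √(A²+B²)=0.5645;  θ1 = -1.4825+2.0932 ≈ 0.6107
φ2=120.0° → target in arm frame (-0.0510, -0.0516)
  A cos θ + B sin θ = C:  0.1710·cos θ + -0.5623·sin θ = -0.3625
  θ2 = atan2(B,A) + arccos(C/0.5877) = 0.9599
rotate P by −φ3: (-0.0192, 0.0700, -0.5623)
  e−x'=0.1392;  (l²−L²−(e−x')²−y'²−z²)/2L = -0.3412
  θ3 = atan2(B,A) + arccos(C/0.5793) = 0.8726

θ₁ = 0.6107, θ₂ = 0.9599, θ₃ = 0.8726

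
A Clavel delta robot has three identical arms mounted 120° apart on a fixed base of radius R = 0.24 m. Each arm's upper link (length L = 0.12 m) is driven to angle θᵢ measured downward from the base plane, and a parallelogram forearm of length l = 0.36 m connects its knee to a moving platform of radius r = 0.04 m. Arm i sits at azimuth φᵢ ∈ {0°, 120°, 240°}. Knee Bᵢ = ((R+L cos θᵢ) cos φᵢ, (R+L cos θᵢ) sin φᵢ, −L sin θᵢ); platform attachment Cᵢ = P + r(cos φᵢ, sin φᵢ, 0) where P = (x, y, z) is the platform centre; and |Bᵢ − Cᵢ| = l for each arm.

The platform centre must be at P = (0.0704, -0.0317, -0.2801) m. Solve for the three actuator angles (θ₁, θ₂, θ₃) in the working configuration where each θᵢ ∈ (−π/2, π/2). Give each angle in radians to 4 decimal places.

θ₁ = 0.1747, θ₂ = 1.1344, θ₃ = 0.7858

arm 1 (φ=0.0°): x'=0.0704, y'=-0.0317
  A cos θ + B sin θ = C:  0.1296·cos θ + -0.2801·sin θ = 0.0789
  √(A²+B²)=0.3086;  θ1 = -1.1374+1.3122 ≈ 0.1747
arm 2 (φ=120.0°): x'=-0.0627, y'=-0.0451
  e−x'=0.2627;  (l²−L²−(e−x')²−y'²−z²)/2L = -0.1428
  θ2 = atan2(B,A) + arccos(C/0.3840) = 1.1344
rotate P by −φ3: (-0.0077, 0.0768, -0.2801)
  A=0.2077, B=-0.2801, C=(l²−L²−A²−y'²−z²)/(2L)=-0.0513
  θ3 = atan2(B,A) + arccos(C/0.3487) = 0.7858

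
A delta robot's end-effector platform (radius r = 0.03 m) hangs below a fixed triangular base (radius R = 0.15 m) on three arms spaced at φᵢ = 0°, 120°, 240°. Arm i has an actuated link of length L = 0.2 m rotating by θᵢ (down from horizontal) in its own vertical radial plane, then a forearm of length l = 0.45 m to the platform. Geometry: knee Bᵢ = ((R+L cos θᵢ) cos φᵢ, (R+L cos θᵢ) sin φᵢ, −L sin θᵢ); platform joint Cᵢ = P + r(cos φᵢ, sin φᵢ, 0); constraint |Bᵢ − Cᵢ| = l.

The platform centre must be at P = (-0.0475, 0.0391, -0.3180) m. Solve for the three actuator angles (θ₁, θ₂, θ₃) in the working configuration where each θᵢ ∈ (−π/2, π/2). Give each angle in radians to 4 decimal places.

θ₁ = 0.2618, θ₂ = -0.2617, θ₃ = 0.0872

rotate P by −φ1: (-0.0475, 0.0391, -0.3180)
  A cos θ + B sin θ = C:  0.1675·cos θ + -0.3180·sin θ = 0.0795
  θ1 = atan2(B,A) + arccos(C/0.3594) = 0.2618
arm 2 (φ=120.0°): x'=0.0576, y'=0.0216
  A=0.0624, B=-0.3180, C=(l²−L²−A²−y'²−z²)/(2L)=0.1425
  γ=atan2(-0.3180,0.0624)=-1.3771;  ψ=arccos(0.4399)=1.1153;  θ2=γ+ψ≈-0.2617
rotate P by −φ3: (-0.0101, -0.0607, -0.3180)
  e−x'=0.1301;  (l²−L²−(e−x')²−y'²−z²)/2L = 0.1019
  θ3 = atan2(B,A) + arccos(C/0.3436) = 0.0872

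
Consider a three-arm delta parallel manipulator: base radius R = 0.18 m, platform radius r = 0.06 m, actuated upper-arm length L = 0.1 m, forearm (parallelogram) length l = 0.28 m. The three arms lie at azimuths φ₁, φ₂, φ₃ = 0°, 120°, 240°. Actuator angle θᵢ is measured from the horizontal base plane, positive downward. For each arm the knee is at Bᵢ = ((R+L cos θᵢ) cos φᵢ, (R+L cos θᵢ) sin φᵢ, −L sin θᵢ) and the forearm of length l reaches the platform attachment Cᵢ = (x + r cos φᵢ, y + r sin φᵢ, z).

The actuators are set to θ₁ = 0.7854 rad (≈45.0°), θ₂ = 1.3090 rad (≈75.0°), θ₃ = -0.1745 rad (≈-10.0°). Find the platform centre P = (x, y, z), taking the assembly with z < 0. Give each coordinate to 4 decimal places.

(-0.0097, -0.1103, -0.2322)

φ1=0.0°: virtual centre (0.1907, 0.0000, -0.0707), radius l
φ2=120.0°: virtual centre (-0.0729, 0.1263, -0.0966), radius l
arm 3 at φ=240.0°: (R−r)+L cos θ3 = 0.2185;  centre 3 = (-0.1092, -0.1892, 0.0174)
subtract pairs → two planes through P
plane₁₂: -0.5273x+0.2527y+-0.0518z = -0.0108
det = 0.3511;  x = 0.0068+0.0710z,  y = -0.0284+0.3530z
into |P−centre ₁|² = l²: 1.1296z² + 0.0953z + -0.0388 = 0;  Δ = 0.1843;  z = -0.2322 or 0.1478 → z<0 root = -0.2322
x = -0.0097, y = -0.1103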